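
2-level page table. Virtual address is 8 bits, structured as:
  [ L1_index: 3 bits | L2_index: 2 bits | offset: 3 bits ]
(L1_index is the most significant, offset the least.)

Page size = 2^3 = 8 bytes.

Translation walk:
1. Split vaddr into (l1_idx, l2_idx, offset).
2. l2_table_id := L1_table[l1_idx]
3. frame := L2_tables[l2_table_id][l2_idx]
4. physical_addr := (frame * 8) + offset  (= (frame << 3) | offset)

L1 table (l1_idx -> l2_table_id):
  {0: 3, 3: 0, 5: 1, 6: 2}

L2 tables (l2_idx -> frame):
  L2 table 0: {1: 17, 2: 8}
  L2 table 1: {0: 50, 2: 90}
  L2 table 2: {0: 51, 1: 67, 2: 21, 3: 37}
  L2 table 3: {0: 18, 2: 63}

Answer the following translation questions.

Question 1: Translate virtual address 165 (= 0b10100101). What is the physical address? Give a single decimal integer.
Answer: 405

Derivation:
vaddr = 165 = 0b10100101
Split: l1_idx=5, l2_idx=0, offset=5
L1[5] = 1
L2[1][0] = 50
paddr = 50 * 8 + 5 = 405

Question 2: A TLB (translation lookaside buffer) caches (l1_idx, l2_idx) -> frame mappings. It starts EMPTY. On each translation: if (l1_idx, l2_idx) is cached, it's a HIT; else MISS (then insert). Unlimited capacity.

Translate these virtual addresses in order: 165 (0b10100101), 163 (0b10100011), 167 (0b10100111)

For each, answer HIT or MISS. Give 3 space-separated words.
Answer: MISS HIT HIT

Derivation:
vaddr=165: (5,0) not in TLB -> MISS, insert
vaddr=163: (5,0) in TLB -> HIT
vaddr=167: (5,0) in TLB -> HIT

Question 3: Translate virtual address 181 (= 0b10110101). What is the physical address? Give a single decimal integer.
vaddr = 181 = 0b10110101
Split: l1_idx=5, l2_idx=2, offset=5
L1[5] = 1
L2[1][2] = 90
paddr = 90 * 8 + 5 = 725

Answer: 725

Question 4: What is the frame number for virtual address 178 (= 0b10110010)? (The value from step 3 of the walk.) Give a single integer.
Answer: 90

Derivation:
vaddr = 178: l1_idx=5, l2_idx=2
L1[5] = 1; L2[1][2] = 90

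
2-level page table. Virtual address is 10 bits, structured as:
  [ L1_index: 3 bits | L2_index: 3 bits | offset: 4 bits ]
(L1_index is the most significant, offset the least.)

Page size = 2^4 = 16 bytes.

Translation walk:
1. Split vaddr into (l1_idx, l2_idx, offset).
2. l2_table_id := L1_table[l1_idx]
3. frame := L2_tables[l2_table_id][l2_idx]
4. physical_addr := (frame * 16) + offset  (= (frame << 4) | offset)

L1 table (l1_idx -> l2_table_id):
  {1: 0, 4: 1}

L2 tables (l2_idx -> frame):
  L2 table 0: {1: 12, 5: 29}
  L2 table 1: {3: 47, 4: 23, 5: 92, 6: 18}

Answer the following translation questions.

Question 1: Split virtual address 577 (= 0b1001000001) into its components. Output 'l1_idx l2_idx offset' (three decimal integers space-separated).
vaddr = 577 = 0b1001000001
  top 3 bits -> l1_idx = 4
  next 3 bits -> l2_idx = 4
  bottom 4 bits -> offset = 1

Answer: 4 4 1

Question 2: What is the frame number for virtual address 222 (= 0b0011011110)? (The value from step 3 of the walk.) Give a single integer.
Answer: 29

Derivation:
vaddr = 222: l1_idx=1, l2_idx=5
L1[1] = 0; L2[0][5] = 29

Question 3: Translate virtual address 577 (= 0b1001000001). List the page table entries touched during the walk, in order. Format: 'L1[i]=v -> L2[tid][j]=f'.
Answer: L1[4]=1 -> L2[1][4]=23

Derivation:
vaddr = 577 = 0b1001000001
Split: l1_idx=4, l2_idx=4, offset=1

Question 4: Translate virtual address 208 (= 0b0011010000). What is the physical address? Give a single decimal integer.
vaddr = 208 = 0b0011010000
Split: l1_idx=1, l2_idx=5, offset=0
L1[1] = 0
L2[0][5] = 29
paddr = 29 * 16 + 0 = 464

Answer: 464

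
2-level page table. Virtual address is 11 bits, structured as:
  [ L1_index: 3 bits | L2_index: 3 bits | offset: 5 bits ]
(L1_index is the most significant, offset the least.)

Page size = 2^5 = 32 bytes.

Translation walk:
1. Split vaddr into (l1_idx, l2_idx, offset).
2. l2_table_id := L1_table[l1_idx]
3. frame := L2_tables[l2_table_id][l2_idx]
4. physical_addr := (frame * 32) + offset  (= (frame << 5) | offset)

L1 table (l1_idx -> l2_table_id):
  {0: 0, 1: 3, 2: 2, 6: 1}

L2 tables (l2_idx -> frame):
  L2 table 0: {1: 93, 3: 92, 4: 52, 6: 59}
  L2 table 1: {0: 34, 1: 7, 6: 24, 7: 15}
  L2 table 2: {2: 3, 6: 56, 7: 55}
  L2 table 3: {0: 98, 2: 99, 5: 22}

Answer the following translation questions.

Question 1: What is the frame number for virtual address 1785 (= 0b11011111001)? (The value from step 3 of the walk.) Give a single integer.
Answer: 15

Derivation:
vaddr = 1785: l1_idx=6, l2_idx=7
L1[6] = 1; L2[1][7] = 15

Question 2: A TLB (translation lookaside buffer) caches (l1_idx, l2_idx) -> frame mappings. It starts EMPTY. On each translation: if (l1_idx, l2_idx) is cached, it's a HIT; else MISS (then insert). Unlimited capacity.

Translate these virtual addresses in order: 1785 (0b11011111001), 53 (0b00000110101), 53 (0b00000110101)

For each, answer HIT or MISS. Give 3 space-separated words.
vaddr=1785: (6,7) not in TLB -> MISS, insert
vaddr=53: (0,1) not in TLB -> MISS, insert
vaddr=53: (0,1) in TLB -> HIT

Answer: MISS MISS HIT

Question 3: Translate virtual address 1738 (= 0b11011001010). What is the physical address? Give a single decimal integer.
vaddr = 1738 = 0b11011001010
Split: l1_idx=6, l2_idx=6, offset=10
L1[6] = 1
L2[1][6] = 24
paddr = 24 * 32 + 10 = 778

Answer: 778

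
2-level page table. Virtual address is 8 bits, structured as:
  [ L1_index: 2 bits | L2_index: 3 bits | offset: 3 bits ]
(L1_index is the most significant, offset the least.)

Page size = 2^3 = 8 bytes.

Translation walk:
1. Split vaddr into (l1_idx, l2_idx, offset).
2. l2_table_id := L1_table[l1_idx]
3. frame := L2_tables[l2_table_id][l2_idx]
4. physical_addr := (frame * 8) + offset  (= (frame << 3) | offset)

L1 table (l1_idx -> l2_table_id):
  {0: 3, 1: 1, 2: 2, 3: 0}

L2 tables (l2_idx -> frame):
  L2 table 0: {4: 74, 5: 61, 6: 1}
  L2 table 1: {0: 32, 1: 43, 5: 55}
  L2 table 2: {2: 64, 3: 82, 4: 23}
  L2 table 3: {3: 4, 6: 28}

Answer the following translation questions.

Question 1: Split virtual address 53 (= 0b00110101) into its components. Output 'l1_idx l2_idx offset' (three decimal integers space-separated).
Answer: 0 6 5

Derivation:
vaddr = 53 = 0b00110101
  top 2 bits -> l1_idx = 0
  next 3 bits -> l2_idx = 6
  bottom 3 bits -> offset = 5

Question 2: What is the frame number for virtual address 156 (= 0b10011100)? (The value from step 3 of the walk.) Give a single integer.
vaddr = 156: l1_idx=2, l2_idx=3
L1[2] = 2; L2[2][3] = 82

Answer: 82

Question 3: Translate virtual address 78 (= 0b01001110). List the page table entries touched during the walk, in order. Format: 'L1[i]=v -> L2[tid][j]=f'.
Answer: L1[1]=1 -> L2[1][1]=43

Derivation:
vaddr = 78 = 0b01001110
Split: l1_idx=1, l2_idx=1, offset=6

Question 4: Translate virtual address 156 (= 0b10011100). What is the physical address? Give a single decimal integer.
Answer: 660

Derivation:
vaddr = 156 = 0b10011100
Split: l1_idx=2, l2_idx=3, offset=4
L1[2] = 2
L2[2][3] = 82
paddr = 82 * 8 + 4 = 660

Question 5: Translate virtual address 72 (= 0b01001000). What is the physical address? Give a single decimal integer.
Answer: 344

Derivation:
vaddr = 72 = 0b01001000
Split: l1_idx=1, l2_idx=1, offset=0
L1[1] = 1
L2[1][1] = 43
paddr = 43 * 8 + 0 = 344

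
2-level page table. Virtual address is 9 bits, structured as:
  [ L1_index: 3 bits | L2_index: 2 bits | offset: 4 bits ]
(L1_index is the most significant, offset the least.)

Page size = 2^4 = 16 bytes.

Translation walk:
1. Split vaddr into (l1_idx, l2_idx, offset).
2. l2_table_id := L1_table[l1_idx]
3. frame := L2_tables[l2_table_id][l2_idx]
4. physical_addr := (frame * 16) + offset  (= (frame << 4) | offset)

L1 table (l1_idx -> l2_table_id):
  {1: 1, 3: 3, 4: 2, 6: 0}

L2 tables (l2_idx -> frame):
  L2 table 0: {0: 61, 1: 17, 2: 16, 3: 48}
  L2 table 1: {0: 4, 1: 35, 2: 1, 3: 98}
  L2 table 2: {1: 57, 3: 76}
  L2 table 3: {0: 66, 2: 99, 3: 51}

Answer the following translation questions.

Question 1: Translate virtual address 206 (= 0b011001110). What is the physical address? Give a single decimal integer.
Answer: 1070

Derivation:
vaddr = 206 = 0b011001110
Split: l1_idx=3, l2_idx=0, offset=14
L1[3] = 3
L2[3][0] = 66
paddr = 66 * 16 + 14 = 1070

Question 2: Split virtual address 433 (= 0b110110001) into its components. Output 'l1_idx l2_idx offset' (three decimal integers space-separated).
vaddr = 433 = 0b110110001
  top 3 bits -> l1_idx = 6
  next 2 bits -> l2_idx = 3
  bottom 4 bits -> offset = 1

Answer: 6 3 1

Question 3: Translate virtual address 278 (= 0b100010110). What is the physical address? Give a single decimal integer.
vaddr = 278 = 0b100010110
Split: l1_idx=4, l2_idx=1, offset=6
L1[4] = 2
L2[2][1] = 57
paddr = 57 * 16 + 6 = 918

Answer: 918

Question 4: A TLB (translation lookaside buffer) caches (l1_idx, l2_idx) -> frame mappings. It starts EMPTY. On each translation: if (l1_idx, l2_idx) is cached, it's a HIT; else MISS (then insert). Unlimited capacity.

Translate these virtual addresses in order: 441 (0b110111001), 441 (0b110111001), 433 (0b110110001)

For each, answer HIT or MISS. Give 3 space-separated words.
Answer: MISS HIT HIT

Derivation:
vaddr=441: (6,3) not in TLB -> MISS, insert
vaddr=441: (6,3) in TLB -> HIT
vaddr=433: (6,3) in TLB -> HIT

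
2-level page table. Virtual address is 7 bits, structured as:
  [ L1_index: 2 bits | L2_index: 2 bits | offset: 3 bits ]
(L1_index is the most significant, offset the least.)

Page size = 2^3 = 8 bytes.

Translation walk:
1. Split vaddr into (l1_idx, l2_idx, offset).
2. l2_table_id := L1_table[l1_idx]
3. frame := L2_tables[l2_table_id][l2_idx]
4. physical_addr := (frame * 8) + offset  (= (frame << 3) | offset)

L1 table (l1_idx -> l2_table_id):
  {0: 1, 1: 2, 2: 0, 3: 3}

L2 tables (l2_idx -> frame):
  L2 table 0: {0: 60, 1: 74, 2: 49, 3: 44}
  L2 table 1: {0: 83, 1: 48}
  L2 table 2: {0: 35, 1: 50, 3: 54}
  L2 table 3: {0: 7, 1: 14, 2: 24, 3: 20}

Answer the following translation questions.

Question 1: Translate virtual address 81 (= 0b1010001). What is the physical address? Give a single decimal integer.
Answer: 393

Derivation:
vaddr = 81 = 0b1010001
Split: l1_idx=2, l2_idx=2, offset=1
L1[2] = 0
L2[0][2] = 49
paddr = 49 * 8 + 1 = 393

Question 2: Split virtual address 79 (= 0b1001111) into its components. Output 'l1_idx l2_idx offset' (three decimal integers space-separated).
vaddr = 79 = 0b1001111
  top 2 bits -> l1_idx = 2
  next 2 bits -> l2_idx = 1
  bottom 3 bits -> offset = 7

Answer: 2 1 7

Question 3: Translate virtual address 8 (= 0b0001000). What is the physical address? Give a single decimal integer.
vaddr = 8 = 0b0001000
Split: l1_idx=0, l2_idx=1, offset=0
L1[0] = 1
L2[1][1] = 48
paddr = 48 * 8 + 0 = 384

Answer: 384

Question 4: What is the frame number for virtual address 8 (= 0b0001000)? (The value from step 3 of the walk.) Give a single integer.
Answer: 48

Derivation:
vaddr = 8: l1_idx=0, l2_idx=1
L1[0] = 1; L2[1][1] = 48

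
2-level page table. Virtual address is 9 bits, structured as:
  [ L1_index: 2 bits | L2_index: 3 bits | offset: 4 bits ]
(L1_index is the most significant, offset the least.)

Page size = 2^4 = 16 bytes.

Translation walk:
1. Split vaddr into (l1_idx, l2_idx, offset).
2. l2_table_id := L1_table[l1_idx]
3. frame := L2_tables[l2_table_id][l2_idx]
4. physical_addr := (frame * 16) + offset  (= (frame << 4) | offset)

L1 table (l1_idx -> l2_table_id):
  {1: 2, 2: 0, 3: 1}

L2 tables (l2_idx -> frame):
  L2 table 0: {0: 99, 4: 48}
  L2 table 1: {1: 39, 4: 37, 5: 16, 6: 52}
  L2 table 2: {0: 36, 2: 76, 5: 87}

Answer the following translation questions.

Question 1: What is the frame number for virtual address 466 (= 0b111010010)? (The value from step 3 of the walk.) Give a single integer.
vaddr = 466: l1_idx=3, l2_idx=5
L1[3] = 1; L2[1][5] = 16

Answer: 16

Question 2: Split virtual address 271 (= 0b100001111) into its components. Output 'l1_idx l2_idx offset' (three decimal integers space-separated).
Answer: 2 0 15

Derivation:
vaddr = 271 = 0b100001111
  top 2 bits -> l1_idx = 2
  next 3 bits -> l2_idx = 0
  bottom 4 bits -> offset = 15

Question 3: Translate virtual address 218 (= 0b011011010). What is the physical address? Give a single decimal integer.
Answer: 1402

Derivation:
vaddr = 218 = 0b011011010
Split: l1_idx=1, l2_idx=5, offset=10
L1[1] = 2
L2[2][5] = 87
paddr = 87 * 16 + 10 = 1402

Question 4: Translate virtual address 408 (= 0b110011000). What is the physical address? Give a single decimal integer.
Answer: 632

Derivation:
vaddr = 408 = 0b110011000
Split: l1_idx=3, l2_idx=1, offset=8
L1[3] = 1
L2[1][1] = 39
paddr = 39 * 16 + 8 = 632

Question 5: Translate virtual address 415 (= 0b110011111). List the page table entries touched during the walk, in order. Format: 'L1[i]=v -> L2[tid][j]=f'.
vaddr = 415 = 0b110011111
Split: l1_idx=3, l2_idx=1, offset=15

Answer: L1[3]=1 -> L2[1][1]=39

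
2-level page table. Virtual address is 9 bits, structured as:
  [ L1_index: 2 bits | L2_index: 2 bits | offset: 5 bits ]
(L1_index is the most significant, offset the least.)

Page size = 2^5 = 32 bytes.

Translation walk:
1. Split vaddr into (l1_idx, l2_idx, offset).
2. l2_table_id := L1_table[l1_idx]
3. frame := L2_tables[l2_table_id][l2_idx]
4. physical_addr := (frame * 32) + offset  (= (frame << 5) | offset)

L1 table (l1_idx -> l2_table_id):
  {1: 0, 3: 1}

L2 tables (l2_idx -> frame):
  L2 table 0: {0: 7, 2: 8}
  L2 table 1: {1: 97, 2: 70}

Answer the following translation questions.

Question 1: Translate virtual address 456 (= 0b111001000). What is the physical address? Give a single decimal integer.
Answer: 2248

Derivation:
vaddr = 456 = 0b111001000
Split: l1_idx=3, l2_idx=2, offset=8
L1[3] = 1
L2[1][2] = 70
paddr = 70 * 32 + 8 = 2248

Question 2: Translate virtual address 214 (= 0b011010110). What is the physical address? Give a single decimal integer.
Answer: 278

Derivation:
vaddr = 214 = 0b011010110
Split: l1_idx=1, l2_idx=2, offset=22
L1[1] = 0
L2[0][2] = 8
paddr = 8 * 32 + 22 = 278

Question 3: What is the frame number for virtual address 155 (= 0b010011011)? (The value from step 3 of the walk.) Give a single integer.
Answer: 7

Derivation:
vaddr = 155: l1_idx=1, l2_idx=0
L1[1] = 0; L2[0][0] = 7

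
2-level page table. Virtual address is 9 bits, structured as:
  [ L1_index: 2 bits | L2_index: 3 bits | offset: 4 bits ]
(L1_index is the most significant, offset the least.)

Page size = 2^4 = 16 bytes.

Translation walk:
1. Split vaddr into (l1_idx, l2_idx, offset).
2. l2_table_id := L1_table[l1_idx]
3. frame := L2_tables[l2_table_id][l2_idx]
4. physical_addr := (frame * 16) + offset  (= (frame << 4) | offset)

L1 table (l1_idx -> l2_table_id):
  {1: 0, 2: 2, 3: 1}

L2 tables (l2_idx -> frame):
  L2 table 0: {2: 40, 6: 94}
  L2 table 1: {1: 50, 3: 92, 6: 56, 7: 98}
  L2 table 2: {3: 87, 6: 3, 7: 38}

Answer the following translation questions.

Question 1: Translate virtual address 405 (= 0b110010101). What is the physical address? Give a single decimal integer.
Answer: 805

Derivation:
vaddr = 405 = 0b110010101
Split: l1_idx=3, l2_idx=1, offset=5
L1[3] = 1
L2[1][1] = 50
paddr = 50 * 16 + 5 = 805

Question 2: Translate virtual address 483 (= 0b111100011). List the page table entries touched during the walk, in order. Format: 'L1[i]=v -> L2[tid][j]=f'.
Answer: L1[3]=1 -> L2[1][6]=56

Derivation:
vaddr = 483 = 0b111100011
Split: l1_idx=3, l2_idx=6, offset=3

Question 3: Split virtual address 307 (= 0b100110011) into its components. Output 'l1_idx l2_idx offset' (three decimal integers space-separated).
vaddr = 307 = 0b100110011
  top 2 bits -> l1_idx = 2
  next 3 bits -> l2_idx = 3
  bottom 4 bits -> offset = 3

Answer: 2 3 3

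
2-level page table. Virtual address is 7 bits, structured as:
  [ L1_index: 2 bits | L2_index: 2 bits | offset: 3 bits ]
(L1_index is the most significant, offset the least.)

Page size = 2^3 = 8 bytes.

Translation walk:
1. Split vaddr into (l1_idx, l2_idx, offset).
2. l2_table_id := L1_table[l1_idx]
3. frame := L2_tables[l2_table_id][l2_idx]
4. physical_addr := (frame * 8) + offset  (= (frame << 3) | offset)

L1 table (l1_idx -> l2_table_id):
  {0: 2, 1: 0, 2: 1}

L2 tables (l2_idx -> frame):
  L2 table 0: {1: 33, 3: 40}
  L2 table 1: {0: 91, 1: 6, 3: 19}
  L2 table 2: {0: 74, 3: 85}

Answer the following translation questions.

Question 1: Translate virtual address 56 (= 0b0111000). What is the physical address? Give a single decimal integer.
Answer: 320

Derivation:
vaddr = 56 = 0b0111000
Split: l1_idx=1, l2_idx=3, offset=0
L1[1] = 0
L2[0][3] = 40
paddr = 40 * 8 + 0 = 320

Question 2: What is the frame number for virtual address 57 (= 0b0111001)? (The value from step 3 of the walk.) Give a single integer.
vaddr = 57: l1_idx=1, l2_idx=3
L1[1] = 0; L2[0][3] = 40

Answer: 40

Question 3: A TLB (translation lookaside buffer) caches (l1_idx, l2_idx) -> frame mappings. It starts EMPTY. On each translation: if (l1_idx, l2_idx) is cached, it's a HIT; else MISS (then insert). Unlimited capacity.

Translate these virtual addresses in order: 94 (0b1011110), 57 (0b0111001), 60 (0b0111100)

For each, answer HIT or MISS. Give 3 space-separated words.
vaddr=94: (2,3) not in TLB -> MISS, insert
vaddr=57: (1,3) not in TLB -> MISS, insert
vaddr=60: (1,3) in TLB -> HIT

Answer: MISS MISS HIT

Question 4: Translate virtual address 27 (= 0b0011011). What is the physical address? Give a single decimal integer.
Answer: 683

Derivation:
vaddr = 27 = 0b0011011
Split: l1_idx=0, l2_idx=3, offset=3
L1[0] = 2
L2[2][3] = 85
paddr = 85 * 8 + 3 = 683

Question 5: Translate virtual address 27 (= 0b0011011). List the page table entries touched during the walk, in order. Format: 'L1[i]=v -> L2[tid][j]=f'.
Answer: L1[0]=2 -> L2[2][3]=85

Derivation:
vaddr = 27 = 0b0011011
Split: l1_idx=0, l2_idx=3, offset=3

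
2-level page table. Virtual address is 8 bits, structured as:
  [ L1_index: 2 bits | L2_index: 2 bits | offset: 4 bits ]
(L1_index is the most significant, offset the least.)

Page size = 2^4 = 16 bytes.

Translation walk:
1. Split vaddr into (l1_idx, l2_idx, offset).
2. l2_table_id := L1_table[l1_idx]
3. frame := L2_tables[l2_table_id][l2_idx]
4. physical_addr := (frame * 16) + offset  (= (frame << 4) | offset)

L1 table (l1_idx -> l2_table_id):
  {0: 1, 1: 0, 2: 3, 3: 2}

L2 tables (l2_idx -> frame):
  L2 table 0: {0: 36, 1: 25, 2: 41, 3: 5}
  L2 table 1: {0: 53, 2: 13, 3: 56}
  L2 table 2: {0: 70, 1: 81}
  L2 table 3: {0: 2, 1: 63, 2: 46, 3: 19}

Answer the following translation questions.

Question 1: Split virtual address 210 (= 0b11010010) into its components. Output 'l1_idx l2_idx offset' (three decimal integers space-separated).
Answer: 3 1 2

Derivation:
vaddr = 210 = 0b11010010
  top 2 bits -> l1_idx = 3
  next 2 bits -> l2_idx = 1
  bottom 4 bits -> offset = 2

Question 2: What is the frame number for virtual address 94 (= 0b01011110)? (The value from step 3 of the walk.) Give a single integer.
vaddr = 94: l1_idx=1, l2_idx=1
L1[1] = 0; L2[0][1] = 25

Answer: 25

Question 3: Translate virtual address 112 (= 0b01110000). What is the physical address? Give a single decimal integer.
vaddr = 112 = 0b01110000
Split: l1_idx=1, l2_idx=3, offset=0
L1[1] = 0
L2[0][3] = 5
paddr = 5 * 16 + 0 = 80

Answer: 80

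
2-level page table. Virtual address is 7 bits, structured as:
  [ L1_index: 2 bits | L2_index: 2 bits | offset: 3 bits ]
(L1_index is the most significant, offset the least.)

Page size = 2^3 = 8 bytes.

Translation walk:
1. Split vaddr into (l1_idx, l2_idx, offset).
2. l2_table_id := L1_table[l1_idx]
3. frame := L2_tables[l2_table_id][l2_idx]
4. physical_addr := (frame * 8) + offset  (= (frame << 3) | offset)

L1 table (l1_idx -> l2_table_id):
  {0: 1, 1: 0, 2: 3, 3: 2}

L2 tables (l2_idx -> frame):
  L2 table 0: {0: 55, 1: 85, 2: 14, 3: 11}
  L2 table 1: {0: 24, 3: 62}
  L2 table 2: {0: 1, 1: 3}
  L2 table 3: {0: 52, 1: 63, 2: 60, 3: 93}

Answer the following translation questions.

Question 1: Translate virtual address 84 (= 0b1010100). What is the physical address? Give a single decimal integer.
Answer: 484

Derivation:
vaddr = 84 = 0b1010100
Split: l1_idx=2, l2_idx=2, offset=4
L1[2] = 3
L2[3][2] = 60
paddr = 60 * 8 + 4 = 484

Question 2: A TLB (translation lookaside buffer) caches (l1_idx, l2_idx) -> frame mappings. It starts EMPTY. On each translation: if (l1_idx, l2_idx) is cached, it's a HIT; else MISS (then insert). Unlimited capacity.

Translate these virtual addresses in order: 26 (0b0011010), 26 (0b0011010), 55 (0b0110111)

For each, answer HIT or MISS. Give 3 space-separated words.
vaddr=26: (0,3) not in TLB -> MISS, insert
vaddr=26: (0,3) in TLB -> HIT
vaddr=55: (1,2) not in TLB -> MISS, insert

Answer: MISS HIT MISS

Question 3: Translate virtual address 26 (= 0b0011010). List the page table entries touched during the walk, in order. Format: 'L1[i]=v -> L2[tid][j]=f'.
vaddr = 26 = 0b0011010
Split: l1_idx=0, l2_idx=3, offset=2

Answer: L1[0]=1 -> L2[1][3]=62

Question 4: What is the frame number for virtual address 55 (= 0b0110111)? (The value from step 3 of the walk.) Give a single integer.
vaddr = 55: l1_idx=1, l2_idx=2
L1[1] = 0; L2[0][2] = 14

Answer: 14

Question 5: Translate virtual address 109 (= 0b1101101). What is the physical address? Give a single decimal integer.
vaddr = 109 = 0b1101101
Split: l1_idx=3, l2_idx=1, offset=5
L1[3] = 2
L2[2][1] = 3
paddr = 3 * 8 + 5 = 29

Answer: 29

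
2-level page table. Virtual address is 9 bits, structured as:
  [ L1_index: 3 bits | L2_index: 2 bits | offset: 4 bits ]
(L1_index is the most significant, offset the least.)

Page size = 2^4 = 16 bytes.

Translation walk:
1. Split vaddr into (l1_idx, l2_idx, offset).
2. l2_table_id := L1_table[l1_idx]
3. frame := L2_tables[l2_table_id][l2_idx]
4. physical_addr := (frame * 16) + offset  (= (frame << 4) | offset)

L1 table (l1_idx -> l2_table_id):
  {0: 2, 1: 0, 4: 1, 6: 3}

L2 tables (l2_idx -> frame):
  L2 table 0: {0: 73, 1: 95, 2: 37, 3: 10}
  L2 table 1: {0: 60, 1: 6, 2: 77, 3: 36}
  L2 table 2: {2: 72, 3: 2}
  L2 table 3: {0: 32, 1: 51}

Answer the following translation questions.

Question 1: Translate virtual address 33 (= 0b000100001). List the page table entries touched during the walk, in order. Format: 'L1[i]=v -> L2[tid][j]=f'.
Answer: L1[0]=2 -> L2[2][2]=72

Derivation:
vaddr = 33 = 0b000100001
Split: l1_idx=0, l2_idx=2, offset=1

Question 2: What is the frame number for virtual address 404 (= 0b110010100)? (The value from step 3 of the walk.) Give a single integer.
Answer: 51

Derivation:
vaddr = 404: l1_idx=6, l2_idx=1
L1[6] = 3; L2[3][1] = 51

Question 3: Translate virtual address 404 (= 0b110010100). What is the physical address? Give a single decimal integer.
Answer: 820

Derivation:
vaddr = 404 = 0b110010100
Split: l1_idx=6, l2_idx=1, offset=4
L1[6] = 3
L2[3][1] = 51
paddr = 51 * 16 + 4 = 820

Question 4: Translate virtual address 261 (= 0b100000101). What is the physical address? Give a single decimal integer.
vaddr = 261 = 0b100000101
Split: l1_idx=4, l2_idx=0, offset=5
L1[4] = 1
L2[1][0] = 60
paddr = 60 * 16 + 5 = 965

Answer: 965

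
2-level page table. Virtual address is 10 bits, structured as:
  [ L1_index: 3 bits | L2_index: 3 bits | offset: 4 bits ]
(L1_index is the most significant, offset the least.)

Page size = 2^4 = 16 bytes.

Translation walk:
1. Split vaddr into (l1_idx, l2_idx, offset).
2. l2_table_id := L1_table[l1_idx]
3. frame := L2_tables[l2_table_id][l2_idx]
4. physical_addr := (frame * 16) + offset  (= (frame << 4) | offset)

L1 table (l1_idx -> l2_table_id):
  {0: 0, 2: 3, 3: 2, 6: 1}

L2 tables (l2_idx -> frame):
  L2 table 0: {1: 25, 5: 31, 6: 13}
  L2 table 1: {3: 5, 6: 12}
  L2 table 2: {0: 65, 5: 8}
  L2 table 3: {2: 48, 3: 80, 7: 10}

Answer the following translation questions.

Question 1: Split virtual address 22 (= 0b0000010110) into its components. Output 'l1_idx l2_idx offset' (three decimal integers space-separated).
vaddr = 22 = 0b0000010110
  top 3 bits -> l1_idx = 0
  next 3 bits -> l2_idx = 1
  bottom 4 bits -> offset = 6

Answer: 0 1 6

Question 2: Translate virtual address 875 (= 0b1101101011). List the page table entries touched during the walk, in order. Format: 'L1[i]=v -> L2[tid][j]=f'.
vaddr = 875 = 0b1101101011
Split: l1_idx=6, l2_idx=6, offset=11

Answer: L1[6]=1 -> L2[1][6]=12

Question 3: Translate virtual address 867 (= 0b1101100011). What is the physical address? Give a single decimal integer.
Answer: 195

Derivation:
vaddr = 867 = 0b1101100011
Split: l1_idx=6, l2_idx=6, offset=3
L1[6] = 1
L2[1][6] = 12
paddr = 12 * 16 + 3 = 195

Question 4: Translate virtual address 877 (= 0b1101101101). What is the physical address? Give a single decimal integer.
vaddr = 877 = 0b1101101101
Split: l1_idx=6, l2_idx=6, offset=13
L1[6] = 1
L2[1][6] = 12
paddr = 12 * 16 + 13 = 205

Answer: 205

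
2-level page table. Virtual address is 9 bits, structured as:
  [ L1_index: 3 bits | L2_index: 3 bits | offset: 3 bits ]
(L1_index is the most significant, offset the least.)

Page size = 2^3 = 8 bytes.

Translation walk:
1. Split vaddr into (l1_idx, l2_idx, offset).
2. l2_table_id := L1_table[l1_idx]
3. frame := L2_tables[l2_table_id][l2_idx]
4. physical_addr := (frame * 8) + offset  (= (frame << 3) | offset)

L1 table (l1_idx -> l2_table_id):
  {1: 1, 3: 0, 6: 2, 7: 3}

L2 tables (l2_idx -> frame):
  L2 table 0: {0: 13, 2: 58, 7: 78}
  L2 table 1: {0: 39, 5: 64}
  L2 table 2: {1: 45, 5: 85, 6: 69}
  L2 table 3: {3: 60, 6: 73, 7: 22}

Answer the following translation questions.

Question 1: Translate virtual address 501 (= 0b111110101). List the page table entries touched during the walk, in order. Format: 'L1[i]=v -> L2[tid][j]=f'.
vaddr = 501 = 0b111110101
Split: l1_idx=7, l2_idx=6, offset=5

Answer: L1[7]=3 -> L2[3][6]=73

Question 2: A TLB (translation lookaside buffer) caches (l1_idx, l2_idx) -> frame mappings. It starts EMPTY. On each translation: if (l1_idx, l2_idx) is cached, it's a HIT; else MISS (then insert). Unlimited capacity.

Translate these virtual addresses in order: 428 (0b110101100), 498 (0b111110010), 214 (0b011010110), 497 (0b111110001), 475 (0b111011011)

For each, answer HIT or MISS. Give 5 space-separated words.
vaddr=428: (6,5) not in TLB -> MISS, insert
vaddr=498: (7,6) not in TLB -> MISS, insert
vaddr=214: (3,2) not in TLB -> MISS, insert
vaddr=497: (7,6) in TLB -> HIT
vaddr=475: (7,3) not in TLB -> MISS, insert

Answer: MISS MISS MISS HIT MISS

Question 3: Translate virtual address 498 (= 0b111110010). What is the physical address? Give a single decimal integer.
vaddr = 498 = 0b111110010
Split: l1_idx=7, l2_idx=6, offset=2
L1[7] = 3
L2[3][6] = 73
paddr = 73 * 8 + 2 = 586

Answer: 586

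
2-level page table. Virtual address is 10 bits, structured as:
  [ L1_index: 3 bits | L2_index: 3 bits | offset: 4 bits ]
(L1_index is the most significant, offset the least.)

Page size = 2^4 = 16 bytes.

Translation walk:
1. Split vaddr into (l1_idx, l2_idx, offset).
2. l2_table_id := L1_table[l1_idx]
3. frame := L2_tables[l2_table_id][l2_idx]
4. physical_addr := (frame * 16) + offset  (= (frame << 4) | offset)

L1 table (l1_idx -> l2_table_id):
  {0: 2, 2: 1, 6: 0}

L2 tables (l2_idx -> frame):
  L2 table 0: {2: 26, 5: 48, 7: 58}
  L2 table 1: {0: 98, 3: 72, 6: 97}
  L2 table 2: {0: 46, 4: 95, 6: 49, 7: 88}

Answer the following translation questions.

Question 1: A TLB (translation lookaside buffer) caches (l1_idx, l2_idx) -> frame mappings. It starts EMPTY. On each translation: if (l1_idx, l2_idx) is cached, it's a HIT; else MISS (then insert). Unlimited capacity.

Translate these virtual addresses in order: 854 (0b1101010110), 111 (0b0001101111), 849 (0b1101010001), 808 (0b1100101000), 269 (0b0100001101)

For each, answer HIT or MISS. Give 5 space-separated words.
Answer: MISS MISS HIT MISS MISS

Derivation:
vaddr=854: (6,5) not in TLB -> MISS, insert
vaddr=111: (0,6) not in TLB -> MISS, insert
vaddr=849: (6,5) in TLB -> HIT
vaddr=808: (6,2) not in TLB -> MISS, insert
vaddr=269: (2,0) not in TLB -> MISS, insert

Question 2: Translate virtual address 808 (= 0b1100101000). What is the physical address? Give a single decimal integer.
Answer: 424

Derivation:
vaddr = 808 = 0b1100101000
Split: l1_idx=6, l2_idx=2, offset=8
L1[6] = 0
L2[0][2] = 26
paddr = 26 * 16 + 8 = 424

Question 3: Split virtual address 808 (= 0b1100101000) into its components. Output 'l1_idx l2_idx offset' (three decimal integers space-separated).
vaddr = 808 = 0b1100101000
  top 3 bits -> l1_idx = 6
  next 3 bits -> l2_idx = 2
  bottom 4 bits -> offset = 8

Answer: 6 2 8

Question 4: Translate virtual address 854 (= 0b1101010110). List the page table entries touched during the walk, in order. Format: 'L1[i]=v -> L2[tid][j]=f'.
Answer: L1[6]=0 -> L2[0][5]=48

Derivation:
vaddr = 854 = 0b1101010110
Split: l1_idx=6, l2_idx=5, offset=6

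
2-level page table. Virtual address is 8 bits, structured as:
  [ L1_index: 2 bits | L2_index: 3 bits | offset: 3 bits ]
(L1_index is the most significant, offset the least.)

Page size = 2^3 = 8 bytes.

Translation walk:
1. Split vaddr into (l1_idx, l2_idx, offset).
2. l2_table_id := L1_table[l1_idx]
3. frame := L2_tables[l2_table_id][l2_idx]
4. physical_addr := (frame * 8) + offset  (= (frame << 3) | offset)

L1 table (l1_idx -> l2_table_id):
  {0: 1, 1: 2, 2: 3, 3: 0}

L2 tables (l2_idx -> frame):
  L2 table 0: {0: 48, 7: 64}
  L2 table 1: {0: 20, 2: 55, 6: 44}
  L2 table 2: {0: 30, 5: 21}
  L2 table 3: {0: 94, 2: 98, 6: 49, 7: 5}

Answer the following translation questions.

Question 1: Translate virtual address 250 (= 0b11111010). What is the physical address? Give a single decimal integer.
Answer: 514

Derivation:
vaddr = 250 = 0b11111010
Split: l1_idx=3, l2_idx=7, offset=2
L1[3] = 0
L2[0][7] = 64
paddr = 64 * 8 + 2 = 514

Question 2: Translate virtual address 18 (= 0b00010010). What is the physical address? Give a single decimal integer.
vaddr = 18 = 0b00010010
Split: l1_idx=0, l2_idx=2, offset=2
L1[0] = 1
L2[1][2] = 55
paddr = 55 * 8 + 2 = 442

Answer: 442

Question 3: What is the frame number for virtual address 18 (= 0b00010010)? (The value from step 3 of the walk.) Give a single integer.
vaddr = 18: l1_idx=0, l2_idx=2
L1[0] = 1; L2[1][2] = 55

Answer: 55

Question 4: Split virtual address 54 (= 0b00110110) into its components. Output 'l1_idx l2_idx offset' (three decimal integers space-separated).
vaddr = 54 = 0b00110110
  top 2 bits -> l1_idx = 0
  next 3 bits -> l2_idx = 6
  bottom 3 bits -> offset = 6

Answer: 0 6 6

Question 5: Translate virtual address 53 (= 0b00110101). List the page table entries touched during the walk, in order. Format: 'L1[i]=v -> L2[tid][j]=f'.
vaddr = 53 = 0b00110101
Split: l1_idx=0, l2_idx=6, offset=5

Answer: L1[0]=1 -> L2[1][6]=44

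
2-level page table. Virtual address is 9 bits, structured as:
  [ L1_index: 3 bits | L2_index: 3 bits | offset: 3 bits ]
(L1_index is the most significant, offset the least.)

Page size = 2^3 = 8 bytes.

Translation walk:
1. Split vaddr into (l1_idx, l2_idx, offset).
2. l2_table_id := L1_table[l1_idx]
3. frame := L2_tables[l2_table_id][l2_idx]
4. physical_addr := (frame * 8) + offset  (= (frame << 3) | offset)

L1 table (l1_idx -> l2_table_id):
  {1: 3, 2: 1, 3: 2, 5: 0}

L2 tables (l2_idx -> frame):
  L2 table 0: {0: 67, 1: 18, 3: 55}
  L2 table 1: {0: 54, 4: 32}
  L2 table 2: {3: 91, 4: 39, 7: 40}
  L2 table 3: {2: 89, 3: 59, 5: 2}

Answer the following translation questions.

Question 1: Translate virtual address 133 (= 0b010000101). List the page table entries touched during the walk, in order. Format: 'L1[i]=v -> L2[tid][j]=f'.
Answer: L1[2]=1 -> L2[1][0]=54

Derivation:
vaddr = 133 = 0b010000101
Split: l1_idx=2, l2_idx=0, offset=5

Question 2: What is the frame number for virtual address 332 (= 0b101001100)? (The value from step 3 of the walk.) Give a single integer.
Answer: 18

Derivation:
vaddr = 332: l1_idx=5, l2_idx=1
L1[5] = 0; L2[0][1] = 18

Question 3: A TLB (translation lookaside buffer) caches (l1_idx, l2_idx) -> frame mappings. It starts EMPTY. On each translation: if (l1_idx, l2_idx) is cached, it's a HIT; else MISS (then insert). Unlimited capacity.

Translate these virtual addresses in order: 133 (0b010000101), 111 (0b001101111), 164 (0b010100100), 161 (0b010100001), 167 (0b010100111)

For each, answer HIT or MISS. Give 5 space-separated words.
Answer: MISS MISS MISS HIT HIT

Derivation:
vaddr=133: (2,0) not in TLB -> MISS, insert
vaddr=111: (1,5) not in TLB -> MISS, insert
vaddr=164: (2,4) not in TLB -> MISS, insert
vaddr=161: (2,4) in TLB -> HIT
vaddr=167: (2,4) in TLB -> HIT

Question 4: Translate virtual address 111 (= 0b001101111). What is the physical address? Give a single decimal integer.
Answer: 23

Derivation:
vaddr = 111 = 0b001101111
Split: l1_idx=1, l2_idx=5, offset=7
L1[1] = 3
L2[3][5] = 2
paddr = 2 * 8 + 7 = 23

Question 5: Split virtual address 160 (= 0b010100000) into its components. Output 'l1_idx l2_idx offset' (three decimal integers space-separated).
vaddr = 160 = 0b010100000
  top 3 bits -> l1_idx = 2
  next 3 bits -> l2_idx = 4
  bottom 3 bits -> offset = 0

Answer: 2 4 0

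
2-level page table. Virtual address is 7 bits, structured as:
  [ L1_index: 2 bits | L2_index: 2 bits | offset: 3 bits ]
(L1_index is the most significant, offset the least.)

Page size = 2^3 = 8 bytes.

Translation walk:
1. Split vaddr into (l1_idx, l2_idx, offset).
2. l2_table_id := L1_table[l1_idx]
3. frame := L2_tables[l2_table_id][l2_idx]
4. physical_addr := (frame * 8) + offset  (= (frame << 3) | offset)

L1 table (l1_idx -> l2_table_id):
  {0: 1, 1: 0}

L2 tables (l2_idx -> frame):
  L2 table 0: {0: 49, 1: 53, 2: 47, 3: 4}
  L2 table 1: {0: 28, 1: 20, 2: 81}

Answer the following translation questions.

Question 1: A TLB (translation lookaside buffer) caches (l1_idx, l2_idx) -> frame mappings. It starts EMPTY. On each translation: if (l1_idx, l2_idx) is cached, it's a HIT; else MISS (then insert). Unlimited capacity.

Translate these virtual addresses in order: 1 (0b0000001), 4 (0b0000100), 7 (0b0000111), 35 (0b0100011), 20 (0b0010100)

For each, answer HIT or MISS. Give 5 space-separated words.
vaddr=1: (0,0) not in TLB -> MISS, insert
vaddr=4: (0,0) in TLB -> HIT
vaddr=7: (0,0) in TLB -> HIT
vaddr=35: (1,0) not in TLB -> MISS, insert
vaddr=20: (0,2) not in TLB -> MISS, insert

Answer: MISS HIT HIT MISS MISS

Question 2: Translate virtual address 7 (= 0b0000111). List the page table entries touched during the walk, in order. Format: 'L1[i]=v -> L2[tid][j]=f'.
vaddr = 7 = 0b0000111
Split: l1_idx=0, l2_idx=0, offset=7

Answer: L1[0]=1 -> L2[1][0]=28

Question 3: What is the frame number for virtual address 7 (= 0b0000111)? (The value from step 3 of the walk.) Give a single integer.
vaddr = 7: l1_idx=0, l2_idx=0
L1[0] = 1; L2[1][0] = 28

Answer: 28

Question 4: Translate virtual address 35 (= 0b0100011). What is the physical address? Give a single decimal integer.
vaddr = 35 = 0b0100011
Split: l1_idx=1, l2_idx=0, offset=3
L1[1] = 0
L2[0][0] = 49
paddr = 49 * 8 + 3 = 395

Answer: 395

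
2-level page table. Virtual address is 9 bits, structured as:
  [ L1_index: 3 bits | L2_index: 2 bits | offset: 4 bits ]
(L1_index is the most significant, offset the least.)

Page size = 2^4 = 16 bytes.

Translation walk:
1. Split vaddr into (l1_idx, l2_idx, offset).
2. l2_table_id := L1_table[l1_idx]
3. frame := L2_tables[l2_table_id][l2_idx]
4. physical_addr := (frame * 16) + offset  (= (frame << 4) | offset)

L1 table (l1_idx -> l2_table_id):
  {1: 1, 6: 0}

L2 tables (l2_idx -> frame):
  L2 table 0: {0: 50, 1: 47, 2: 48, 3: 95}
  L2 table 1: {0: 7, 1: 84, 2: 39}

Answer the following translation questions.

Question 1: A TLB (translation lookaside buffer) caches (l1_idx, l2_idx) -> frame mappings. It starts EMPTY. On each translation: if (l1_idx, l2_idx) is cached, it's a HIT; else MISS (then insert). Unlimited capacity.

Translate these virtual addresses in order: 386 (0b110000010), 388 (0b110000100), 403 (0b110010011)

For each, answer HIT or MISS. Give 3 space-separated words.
vaddr=386: (6,0) not in TLB -> MISS, insert
vaddr=388: (6,0) in TLB -> HIT
vaddr=403: (6,1) not in TLB -> MISS, insert

Answer: MISS HIT MISS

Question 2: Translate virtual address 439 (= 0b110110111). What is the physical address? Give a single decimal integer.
Answer: 1527

Derivation:
vaddr = 439 = 0b110110111
Split: l1_idx=6, l2_idx=3, offset=7
L1[6] = 0
L2[0][3] = 95
paddr = 95 * 16 + 7 = 1527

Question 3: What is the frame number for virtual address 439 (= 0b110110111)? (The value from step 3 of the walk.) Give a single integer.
vaddr = 439: l1_idx=6, l2_idx=3
L1[6] = 0; L2[0][3] = 95

Answer: 95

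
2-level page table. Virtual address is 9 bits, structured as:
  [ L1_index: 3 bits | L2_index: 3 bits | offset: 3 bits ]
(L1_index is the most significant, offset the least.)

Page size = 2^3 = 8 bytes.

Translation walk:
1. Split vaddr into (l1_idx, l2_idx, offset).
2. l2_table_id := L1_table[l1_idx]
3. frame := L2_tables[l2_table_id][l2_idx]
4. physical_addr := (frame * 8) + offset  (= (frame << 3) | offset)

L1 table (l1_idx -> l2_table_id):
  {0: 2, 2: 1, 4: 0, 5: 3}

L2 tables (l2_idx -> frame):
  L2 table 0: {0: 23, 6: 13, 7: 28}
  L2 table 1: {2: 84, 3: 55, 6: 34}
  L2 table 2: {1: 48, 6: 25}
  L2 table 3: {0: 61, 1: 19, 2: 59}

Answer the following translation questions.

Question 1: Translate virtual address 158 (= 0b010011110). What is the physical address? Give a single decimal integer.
Answer: 446

Derivation:
vaddr = 158 = 0b010011110
Split: l1_idx=2, l2_idx=3, offset=6
L1[2] = 1
L2[1][3] = 55
paddr = 55 * 8 + 6 = 446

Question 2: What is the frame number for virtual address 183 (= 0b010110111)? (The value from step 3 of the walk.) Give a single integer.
vaddr = 183: l1_idx=2, l2_idx=6
L1[2] = 1; L2[1][6] = 34

Answer: 34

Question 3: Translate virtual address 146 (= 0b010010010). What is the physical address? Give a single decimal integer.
vaddr = 146 = 0b010010010
Split: l1_idx=2, l2_idx=2, offset=2
L1[2] = 1
L2[1][2] = 84
paddr = 84 * 8 + 2 = 674

Answer: 674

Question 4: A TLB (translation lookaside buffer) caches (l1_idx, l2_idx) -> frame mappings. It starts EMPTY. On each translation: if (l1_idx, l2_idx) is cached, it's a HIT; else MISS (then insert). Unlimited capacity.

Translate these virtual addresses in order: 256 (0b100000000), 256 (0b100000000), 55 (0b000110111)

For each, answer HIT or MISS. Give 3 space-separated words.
vaddr=256: (4,0) not in TLB -> MISS, insert
vaddr=256: (4,0) in TLB -> HIT
vaddr=55: (0,6) not in TLB -> MISS, insert

Answer: MISS HIT MISS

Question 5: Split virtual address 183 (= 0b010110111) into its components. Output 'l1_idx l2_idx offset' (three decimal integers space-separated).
vaddr = 183 = 0b010110111
  top 3 bits -> l1_idx = 2
  next 3 bits -> l2_idx = 6
  bottom 3 bits -> offset = 7

Answer: 2 6 7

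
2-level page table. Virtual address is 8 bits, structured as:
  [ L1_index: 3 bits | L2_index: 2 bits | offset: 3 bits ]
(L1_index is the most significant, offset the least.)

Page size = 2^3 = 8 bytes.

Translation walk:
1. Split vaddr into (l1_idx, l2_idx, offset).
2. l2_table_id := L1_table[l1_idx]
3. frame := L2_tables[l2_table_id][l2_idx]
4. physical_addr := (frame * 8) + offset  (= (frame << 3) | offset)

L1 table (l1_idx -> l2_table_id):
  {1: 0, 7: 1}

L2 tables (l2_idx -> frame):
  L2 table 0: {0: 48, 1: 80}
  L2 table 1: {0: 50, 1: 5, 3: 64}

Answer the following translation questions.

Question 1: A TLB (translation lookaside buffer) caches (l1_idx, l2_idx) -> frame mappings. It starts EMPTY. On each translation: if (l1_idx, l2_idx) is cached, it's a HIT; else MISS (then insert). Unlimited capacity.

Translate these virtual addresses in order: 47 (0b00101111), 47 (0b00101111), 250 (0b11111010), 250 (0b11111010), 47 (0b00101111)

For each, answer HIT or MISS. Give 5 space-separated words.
Answer: MISS HIT MISS HIT HIT

Derivation:
vaddr=47: (1,1) not in TLB -> MISS, insert
vaddr=47: (1,1) in TLB -> HIT
vaddr=250: (7,3) not in TLB -> MISS, insert
vaddr=250: (7,3) in TLB -> HIT
vaddr=47: (1,1) in TLB -> HIT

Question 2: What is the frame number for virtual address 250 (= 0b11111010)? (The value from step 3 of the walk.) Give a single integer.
Answer: 64

Derivation:
vaddr = 250: l1_idx=7, l2_idx=3
L1[7] = 1; L2[1][3] = 64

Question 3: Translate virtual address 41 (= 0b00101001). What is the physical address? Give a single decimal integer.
vaddr = 41 = 0b00101001
Split: l1_idx=1, l2_idx=1, offset=1
L1[1] = 0
L2[0][1] = 80
paddr = 80 * 8 + 1 = 641

Answer: 641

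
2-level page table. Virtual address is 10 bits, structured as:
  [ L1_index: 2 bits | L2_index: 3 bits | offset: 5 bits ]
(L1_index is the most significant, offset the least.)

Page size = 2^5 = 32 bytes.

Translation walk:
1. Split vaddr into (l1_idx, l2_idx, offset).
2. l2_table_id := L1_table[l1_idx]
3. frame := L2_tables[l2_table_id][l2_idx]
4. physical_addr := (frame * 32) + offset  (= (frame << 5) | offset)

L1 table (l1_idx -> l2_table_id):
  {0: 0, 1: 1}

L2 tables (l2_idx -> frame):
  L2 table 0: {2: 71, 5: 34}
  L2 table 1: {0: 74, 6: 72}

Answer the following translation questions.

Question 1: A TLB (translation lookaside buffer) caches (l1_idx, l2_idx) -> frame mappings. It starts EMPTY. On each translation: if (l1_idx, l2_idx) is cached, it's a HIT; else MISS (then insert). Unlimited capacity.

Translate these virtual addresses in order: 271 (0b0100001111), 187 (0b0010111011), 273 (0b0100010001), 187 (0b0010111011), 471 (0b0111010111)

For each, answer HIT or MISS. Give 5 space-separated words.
vaddr=271: (1,0) not in TLB -> MISS, insert
vaddr=187: (0,5) not in TLB -> MISS, insert
vaddr=273: (1,0) in TLB -> HIT
vaddr=187: (0,5) in TLB -> HIT
vaddr=471: (1,6) not in TLB -> MISS, insert

Answer: MISS MISS HIT HIT MISS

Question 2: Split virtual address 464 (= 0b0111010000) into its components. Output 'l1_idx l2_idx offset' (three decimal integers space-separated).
vaddr = 464 = 0b0111010000
  top 2 bits -> l1_idx = 1
  next 3 bits -> l2_idx = 6
  bottom 5 bits -> offset = 16

Answer: 1 6 16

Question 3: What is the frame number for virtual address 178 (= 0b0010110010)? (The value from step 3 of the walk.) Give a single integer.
vaddr = 178: l1_idx=0, l2_idx=5
L1[0] = 0; L2[0][5] = 34

Answer: 34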